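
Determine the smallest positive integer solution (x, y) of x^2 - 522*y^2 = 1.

First expand sqrt(522) as a continued fraction. With x_i = (sqrt(522) + m_i)/d_i and (m_0, d_0) = (0, 1): a_0 = floor(sqrt(522)) = 22, since 22^2 = 484 <= 522 < 529 = 23^2.
Iterate m_{i+1} = d_i*a_i - m_i, d_{i+1} = (522 - m_{i+1}^2)/d_i, a_{i+1} = floor((a_0 + m_{i+1})/d_{i+1}):
  m_1 = 1*22 - 0 = 22, d_1 = (522 - 22^2)/1 = 38/1 = 38, a_1 = floor((22 + 22)/38) = 1.
  m_2 = 38*1 - 22 = 16, d_2 = (522 - 16^2)/38 = 266/38 = 7, a_2 = floor((22 + 16)/7) = 5.
  m_3 = 7*5 - 16 = 19, d_3 = (522 - 19^2)/7 = 161/7 = 23, a_3 = floor((22 + 19)/23) = 1.
  m_4 = 23*1 - 19 = 4, d_4 = (522 - 4^2)/23 = 506/23 = 22, a_4 = floor((22 + 4)/22) = 1.
  m_5 = 22*1 - 4 = 18, d_5 = (522 - 18^2)/22 = 198/22 = 9, a_5 = floor((22 + 18)/9) = 4.
  m_6 = 9*4 - 18 = 18, d_6 = (522 - 18^2)/9 = 198/9 = 22, a_6 = floor((22 + 18)/22) = 1.
  m_7 = 22*1 - 18 = 4, d_7 = (522 - 4^2)/22 = 506/22 = 23, a_7 = floor((22 + 4)/23) = 1.
  m_8 = 23*1 - 4 = 19, d_8 = (522 - 19^2)/23 = 161/23 = 7, a_8 = floor((22 + 19)/7) = 5.
  m_9 = 7*5 - 19 = 16, d_9 = (522 - 16^2)/7 = 266/7 = 38, a_9 = floor((22 + 16)/38) = 1.
  m_10 = 38*1 - 16 = 22, d_10 = (522 - 22^2)/38 = 38/38 = 1, a_10 = floor((22 + 22)/1) = 44.
  m_11 = 1*44 - 22 = 22, d_11 = (522 - 22^2)/1 = 38/1 = 38: (m_11, d_11) = (m_1, d_1) = (22, 38), so from here the quotients repeat a_1, ..., a_10; the period length is 10.
So sqrt(522) = [22; (1, 5, 1, 1, 4, 1, 1, 5, 1, 44)] with period length k = 10.
k is even, so the fundamental solution of x^2 - 522y^2 = 1 is (p_{k-1}, q_{k-1}) = (p_9, q_9); compute convergents through index 9.
Convergents (p_i = a_i*p_{i-1} + p_{i-2}, q_i = a_i*q_{i-1} + q_{i-2} with p_{-2}=0, p_{-1}=1, q_{-2}=1, q_{-1}=0):
  i=0: a_0=22, p_0 = 22*1 + 0 = 22, q_0 = 22*0 + 1 = 1.
  i=1: a_1=1, p_1 = 1*22 + 1 = 23, q_1 = 1*1 + 0 = 1.
  i=2: a_2=5, p_2 = 5*23 + 22 = 137, q_2 = 5*1 + 1 = 6.
  i=3: a_3=1, p_3 = 1*137 + 23 = 160, q_3 = 1*6 + 1 = 7.
  i=4: a_4=1, p_4 = 1*160 + 137 = 297, q_4 = 1*7 + 6 = 13.
  i=5: a_5=4, p_5 = 4*297 + 160 = 1348, q_5 = 4*13 + 7 = 59.
  i=6: a_6=1, p_6 = 1*1348 + 297 = 1645, q_6 = 1*59 + 13 = 72.
  i=7: a_7=1, p_7 = 1*1645 + 1348 = 2993, q_7 = 1*72 + 59 = 131.
  i=8: a_8=5, p_8 = 5*2993 + 1645 = 16610, q_8 = 5*131 + 72 = 727.
  i=9: a_9=1, p_9 = 1*16610 + 2993 = 19603, q_9 = 1*727 + 131 = 858.
Check: 19603^2 - 522*858^2 = 384277609 - 384277608 = 1, so (x, y) = (19603, 858) solves the equation, and by the theorem it is the least positive solution.

(x, y) = (19603, 858)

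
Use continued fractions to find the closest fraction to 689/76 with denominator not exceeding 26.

Expand x = 689/76 as a continued fraction with the Euclidean algorithm:
  689 = 9*76 + 5, so a_0 = 9.
  76 = 15*5 + 1, so a_1 = 15.
  5 = 5*1 + 0, so a_2 = 5.
so x = [9; 15, 5].
Convergents (p_i = a_i*p_{i-1} + p_{i-2}, q_i = a_i*q_{i-1} + q_{i-2} with p_{-2}=0, p_{-1}=1, q_{-2}=1, q_{-1}=0), until the denominator exceeds 26:
  i=0: a_0=9, p_0 = 9*1 + 0 = 9, q_0 = 9*0 + 1 = 1.
  i=1: a_1=15, p_1 = 15*9 + 1 = 136, q_1 = 15*1 + 0 = 15.
  i=2: a_2=5, p_2 = 5*136 + 9 = 689, q_2 = 5*15 + 1 = 76.
q_2 = 76 > 26, so the last convergent with denominator <= 26 is p_1/q_1 = 136/15.
The closest fraction with denominator <= 26 is either p_1/q_1 or the intermediate fraction (k*p_1 + p_0)/(k*q_1 + q_0) with the largest k >= 1 whose denominator stays <= 26; these approach x as k grows, and every other convergent or intermediate fraction in range is farther away.
Largest k: floor((26 - q_0)/q_1) = floor((26 - 1)/15) = 1.
That gives (1*136 + 9)/(1*15 + 1) = 145/16.
Compare the errors: |x - 136/15| = |689*15 - 136*76|/(76*15) = 1/1140, and |x - 145/16| = |689*16 - 145*76|/(76*16) = 4/1216.
Cross-multiplying, 1*1216 = 1216 < 4560 = 4*1140, so 1/1140 is smaller: the convergent 136/15 is closer to x than 145/16.

136/15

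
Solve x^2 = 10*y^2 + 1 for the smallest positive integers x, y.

(x, y) = (19, 6)

First expand sqrt(10) as a continued fraction. With x_i = (sqrt(10) + m_i)/d_i and (m_0, d_0) = (0, 1): a_0 = floor(sqrt(10)) = 3, since 3^2 = 9 <= 10 < 16 = 4^2.
Iterate m_{i+1} = d_i*a_i - m_i, d_{i+1} = (10 - m_{i+1}^2)/d_i, a_{i+1} = floor((a_0 + m_{i+1})/d_{i+1}):
  m_1 = 1*3 - 0 = 3, d_1 = (10 - 3^2)/1 = 1/1 = 1, a_1 = floor((3 + 3)/1) = 6.
  m_2 = 1*6 - 3 = 3, d_2 = (10 - 3^2)/1 = 1/1 = 1: (m_2, d_2) = (m_1, d_1) = (3, 1), so from here the quotient a_1 repeats; the period length is 1.
So sqrt(10) = [3; (6)] with period length k = 1.
k is odd, so (p_{k-1}, q_{k-1}) only solves x^2 - 10y^2 = -1 and the fundamental solution of x^2 - 10y^2 = 1 is (p_{2k-1}, q_{2k-1}) = (p_1, q_1); compute convergents through index 1, running through the period twice.
Convergents (p_i = a_i*p_{i-1} + p_{i-2}, q_i = a_i*q_{i-1} + q_{i-2} with p_{-2}=0, p_{-1}=1, q_{-2}=1, q_{-1}=0):
  i=0: a_0=3, p_0 = 3*1 + 0 = 3, q_0 = 3*0 + 1 = 1.
  i=1: a_1=6, p_1 = 6*3 + 1 = 19, q_1 = 6*1 + 0 = 6.
Indeed p_0^2 - 10*q_0^2 = 9 - 10 = -1, not +1.
Check: 19^2 - 10*6^2 = 361 - 360 = 1, so (x, y) = (19, 6) solves the equation, and by the theorem it is the least positive solution.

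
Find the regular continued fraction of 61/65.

[0; 1, 15, 4]

Run the Euclidean algorithm on 61 and 65; the successive quotients are the partial quotients a_0, a_1, ... (each step inverts the fractional part left over by the previous one):
  61 = 0*65 + 61, so a_0 = 0.
  65 = 1*61 + 4, so a_1 = 1.
  61 = 15*4 + 1, so a_2 = 15.
  4 = 4*1 + 0, so a_3 = 4.
The remainder reaches 0 after 4 divisions, so the expansion has 4 partial quotients, read off in order.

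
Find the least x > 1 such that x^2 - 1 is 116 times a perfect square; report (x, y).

(x, y) = (9801, 910)

First expand sqrt(116) as a continued fraction. With x_i = (sqrt(116) + m_i)/d_i and (m_0, d_0) = (0, 1): a_0 = floor(sqrt(116)) = 10, since 10^2 = 100 <= 116 < 121 = 11^2.
Iterate m_{i+1} = d_i*a_i - m_i, d_{i+1} = (116 - m_{i+1}^2)/d_i, a_{i+1} = floor((a_0 + m_{i+1})/d_{i+1}):
  m_1 = 1*10 - 0 = 10, d_1 = (116 - 10^2)/1 = 16/1 = 16, a_1 = floor((10 + 10)/16) = 1.
  m_2 = 16*1 - 10 = 6, d_2 = (116 - 6^2)/16 = 80/16 = 5, a_2 = floor((10 + 6)/5) = 3.
  m_3 = 5*3 - 6 = 9, d_3 = (116 - 9^2)/5 = 35/5 = 7, a_3 = floor((10 + 9)/7) = 2.
  m_4 = 7*2 - 9 = 5, d_4 = (116 - 5^2)/7 = 91/7 = 13, a_4 = floor((10 + 5)/13) = 1.
  m_5 = 13*1 - 5 = 8, d_5 = (116 - 8^2)/13 = 52/13 = 4, a_5 = floor((10 + 8)/4) = 4.
  m_6 = 4*4 - 8 = 8, d_6 = (116 - 8^2)/4 = 52/4 = 13, a_6 = floor((10 + 8)/13) = 1.
  m_7 = 13*1 - 8 = 5, d_7 = (116 - 5^2)/13 = 91/13 = 7, a_7 = floor((10 + 5)/7) = 2.
  m_8 = 7*2 - 5 = 9, d_8 = (116 - 9^2)/7 = 35/7 = 5, a_8 = floor((10 + 9)/5) = 3.
  m_9 = 5*3 - 9 = 6, d_9 = (116 - 6^2)/5 = 80/5 = 16, a_9 = floor((10 + 6)/16) = 1.
  m_10 = 16*1 - 6 = 10, d_10 = (116 - 10^2)/16 = 16/16 = 1, a_10 = floor((10 + 10)/1) = 20.
  m_11 = 1*20 - 10 = 10, d_11 = (116 - 10^2)/1 = 16/1 = 16: (m_11, d_11) = (m_1, d_1) = (10, 16), so from here the quotients repeat a_1, ..., a_10; the period length is 10.
So sqrt(116) = [10; (1, 3, 2, 1, 4, 1, 2, 3, 1, 20)] with period length k = 10.
k is even, so the fundamental solution of x^2 - 116y^2 = 1 is (p_{k-1}, q_{k-1}) = (p_9, q_9); compute convergents through index 9.
Convergents (p_i = a_i*p_{i-1} + p_{i-2}, q_i = a_i*q_{i-1} + q_{i-2} with p_{-2}=0, p_{-1}=1, q_{-2}=1, q_{-1}=0):
  i=0: a_0=10, p_0 = 10*1 + 0 = 10, q_0 = 10*0 + 1 = 1.
  i=1: a_1=1, p_1 = 1*10 + 1 = 11, q_1 = 1*1 + 0 = 1.
  i=2: a_2=3, p_2 = 3*11 + 10 = 43, q_2 = 3*1 + 1 = 4.
  i=3: a_3=2, p_3 = 2*43 + 11 = 97, q_3 = 2*4 + 1 = 9.
  i=4: a_4=1, p_4 = 1*97 + 43 = 140, q_4 = 1*9 + 4 = 13.
  i=5: a_5=4, p_5 = 4*140 + 97 = 657, q_5 = 4*13 + 9 = 61.
  i=6: a_6=1, p_6 = 1*657 + 140 = 797, q_6 = 1*61 + 13 = 74.
  i=7: a_7=2, p_7 = 2*797 + 657 = 2251, q_7 = 2*74 + 61 = 209.
  i=8: a_8=3, p_8 = 3*2251 + 797 = 7550, q_8 = 3*209 + 74 = 701.
  i=9: a_9=1, p_9 = 1*7550 + 2251 = 9801, q_9 = 1*701 + 209 = 910.
Check: 9801^2 - 116*910^2 = 96059601 - 96059600 = 1, so (x, y) = (9801, 910) solves the equation, and by the theorem it is the least positive solution.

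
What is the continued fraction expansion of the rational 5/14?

[0; 2, 1, 4]

Run the Euclidean algorithm on 5 and 14; the successive quotients are the partial quotients a_0, a_1, ... (each step inverts the fractional part left over by the previous one):
  5 = 0*14 + 5, so a_0 = 0.
  14 = 2*5 + 4, so a_1 = 2.
  5 = 1*4 + 1, so a_2 = 1.
  4 = 4*1 + 0, so a_3 = 4.
The remainder reaches 0 after 4 divisions, so the expansion has 4 partial quotients, read off in order.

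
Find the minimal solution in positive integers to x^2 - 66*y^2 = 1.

(x, y) = (65, 8)

First expand sqrt(66) as a continued fraction. With x_i = (sqrt(66) + m_i)/d_i and (m_0, d_0) = (0, 1): a_0 = floor(sqrt(66)) = 8, since 8^2 = 64 <= 66 < 81 = 9^2.
Iterate m_{i+1} = d_i*a_i - m_i, d_{i+1} = (66 - m_{i+1}^2)/d_i, a_{i+1} = floor((a_0 + m_{i+1})/d_{i+1}):
  m_1 = 1*8 - 0 = 8, d_1 = (66 - 8^2)/1 = 2/1 = 2, a_1 = floor((8 + 8)/2) = 8.
  m_2 = 2*8 - 8 = 8, d_2 = (66 - 8^2)/2 = 2/2 = 1, a_2 = floor((8 + 8)/1) = 16.
  m_3 = 1*16 - 8 = 8, d_3 = (66 - 8^2)/1 = 2/1 = 2: (m_3, d_3) = (m_1, d_1) = (8, 2), so from here the quotients repeat a_1, a_2; the period length is 2.
So sqrt(66) = [8; (8, 16)] with period length k = 2.
k is even, so the fundamental solution of x^2 - 66y^2 = 1 is (p_{k-1}, q_{k-1}) = (p_1, q_1); compute convergents through index 1.
Convergents (p_i = a_i*p_{i-1} + p_{i-2}, q_i = a_i*q_{i-1} + q_{i-2} with p_{-2}=0, p_{-1}=1, q_{-2}=1, q_{-1}=0):
  i=0: a_0=8, p_0 = 8*1 + 0 = 8, q_0 = 8*0 + 1 = 1.
  i=1: a_1=8, p_1 = 8*8 + 1 = 65, q_1 = 8*1 + 0 = 8.
Check: 65^2 - 66*8^2 = 4225 - 4224 = 1, so (x, y) = (65, 8) solves the equation, and by the theorem it is the least positive solution.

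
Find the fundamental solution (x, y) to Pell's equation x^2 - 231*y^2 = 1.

(x, y) = (76, 5)

First expand sqrt(231) as a continued fraction. With x_i = (sqrt(231) + m_i)/d_i and (m_0, d_0) = (0, 1): a_0 = floor(sqrt(231)) = 15, since 15^2 = 225 <= 231 < 256 = 16^2.
Iterate m_{i+1} = d_i*a_i - m_i, d_{i+1} = (231 - m_{i+1}^2)/d_i, a_{i+1} = floor((a_0 + m_{i+1})/d_{i+1}):
  m_1 = 1*15 - 0 = 15, d_1 = (231 - 15^2)/1 = 6/1 = 6, a_1 = floor((15 + 15)/6) = 5.
  m_2 = 6*5 - 15 = 15, d_2 = (231 - 15^2)/6 = 6/6 = 1, a_2 = floor((15 + 15)/1) = 30.
  m_3 = 1*30 - 15 = 15, d_3 = (231 - 15^2)/1 = 6/1 = 6: (m_3, d_3) = (m_1, d_1) = (15, 6), so from here the quotients repeat a_1, a_2; the period length is 2.
So sqrt(231) = [15; (5, 30)] with period length k = 2.
k is even, so the fundamental solution of x^2 - 231y^2 = 1 is (p_{k-1}, q_{k-1}) = (p_1, q_1); compute convergents through index 1.
Convergents (p_i = a_i*p_{i-1} + p_{i-2}, q_i = a_i*q_{i-1} + q_{i-2} with p_{-2}=0, p_{-1}=1, q_{-2}=1, q_{-1}=0):
  i=0: a_0=15, p_0 = 15*1 + 0 = 15, q_0 = 15*0 + 1 = 1.
  i=1: a_1=5, p_1 = 5*15 + 1 = 76, q_1 = 5*1 + 0 = 5.
Check: 76^2 - 231*5^2 = 5776 - 5775 = 1, so (x, y) = (76, 5) solves the equation, and by the theorem it is the least positive solution.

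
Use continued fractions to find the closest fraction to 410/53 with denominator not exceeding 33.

147/19

Expand x = 410/53 as a continued fraction with the Euclidean algorithm:
  410 = 7*53 + 39, so a_0 = 7.
  53 = 1*39 + 14, so a_1 = 1.
  39 = 2*14 + 11, so a_2 = 2.
  14 = 1*11 + 3, so a_3 = 1.
  11 = 3*3 + 2, so a_4 = 3.
  3 = 1*2 + 1, so a_5 = 1.
  2 = 2*1 + 0, so a_6 = 2.
so x = [7; 1, 2, 1, 3, 1, 2].
Convergents (p_i = a_i*p_{i-1} + p_{i-2}, q_i = a_i*q_{i-1} + q_{i-2} with p_{-2}=0, p_{-1}=1, q_{-2}=1, q_{-1}=0), until the denominator exceeds 33:
  i=0: a_0=7, p_0 = 7*1 + 0 = 7, q_0 = 7*0 + 1 = 1.
  i=1: a_1=1, p_1 = 1*7 + 1 = 8, q_1 = 1*1 + 0 = 1.
  i=2: a_2=2, p_2 = 2*8 + 7 = 23, q_2 = 2*1 + 1 = 3.
  i=3: a_3=1, p_3 = 1*23 + 8 = 31, q_3 = 1*3 + 1 = 4.
  i=4: a_4=3, p_4 = 3*31 + 23 = 116, q_4 = 3*4 + 3 = 15.
  i=5: a_5=1, p_5 = 1*116 + 31 = 147, q_5 = 1*15 + 4 = 19.
  i=6: a_6=2, p_6 = 2*147 + 116 = 410, q_6 = 2*19 + 15 = 53.
q_6 = 53 > 33, so the last convergent with denominator <= 33 is p_5/q_5 = 147/19.
The closest fraction with denominator <= 33 is either p_5/q_5 or the intermediate fraction (k*p_5 + p_4)/(k*q_5 + q_4) with the largest k >= 1 whose denominator stays <= 33; these approach x as k grows, and every other convergent or intermediate fraction in range is farther away.
Largest k: floor((33 - q_4)/q_5) = floor((33 - 15)/19) = 0.
Since k = 0, no intermediate fraction beyond p_5/q_5 has denominator <= 33, so the convergent 147/19 is the closest (its error is |410*19 - 147*53|/(53*19) = 1/1007).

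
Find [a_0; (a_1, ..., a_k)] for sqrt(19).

[4; (2, 1, 3, 1, 2, 8)]

Write x_i = (sqrt(19) + m_i)/d_i with (m_0, d_0) = (0, 1). a_0 = floor(sqrt(19)) = 4, since 4^2 = 16 <= 19 < 25 = 5^2.
Iterate m_{i+1} = d_i*a_i - m_i, d_{i+1} = (19 - m_{i+1}^2)/d_i, a_{i+1} = floor((a_0 + m_{i+1})/d_{i+1}):
  m_1 = 1*4 - 0 = 4, d_1 = (19 - 4^2)/1 = 3/1 = 3, a_1 = floor((4 + 4)/3) = 2.
  m_2 = 3*2 - 4 = 2, d_2 = (19 - 2^2)/3 = 15/3 = 5, a_2 = floor((4 + 2)/5) = 1.
  m_3 = 5*1 - 2 = 3, d_3 = (19 - 3^2)/5 = 10/5 = 2, a_3 = floor((4 + 3)/2) = 3.
  m_4 = 2*3 - 3 = 3, d_4 = (19 - 3^2)/2 = 10/2 = 5, a_4 = floor((4 + 3)/5) = 1.
  m_5 = 5*1 - 3 = 2, d_5 = (19 - 2^2)/5 = 15/5 = 3, a_5 = floor((4 + 2)/3) = 2.
  m_6 = 3*2 - 2 = 4, d_6 = (19 - 4^2)/3 = 3/3 = 1, a_6 = floor((4 + 4)/1) = 8.
  m_7 = 1*8 - 4 = 4, d_7 = (19 - 4^2)/1 = 3/1 = 3: (m_7, d_7) = (m_1, d_1) = (4, 3), so from here the quotients repeat a_1, ..., a_6; the period length is 6.
Hence the expansion of sqrt(19) is a_0 = 4 followed by the repeating block 2, 1, 3, 1, 2, 8 (period 6).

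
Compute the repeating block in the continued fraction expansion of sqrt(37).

[6; (12)]

Write x_i = (sqrt(37) + m_i)/d_i with (m_0, d_0) = (0, 1). a_0 = floor(sqrt(37)) = 6, since 6^2 = 36 <= 37 < 49 = 7^2.
Iterate m_{i+1} = d_i*a_i - m_i, d_{i+1} = (37 - m_{i+1}^2)/d_i, a_{i+1} = floor((a_0 + m_{i+1})/d_{i+1}):
  m_1 = 1*6 - 0 = 6, d_1 = (37 - 6^2)/1 = 1/1 = 1, a_1 = floor((6 + 6)/1) = 12.
  m_2 = 1*12 - 6 = 6, d_2 = (37 - 6^2)/1 = 1/1 = 1: (m_2, d_2) = (m_1, d_1) = (6, 1), so from here the quotient a_1 repeats; the period length is 1.
Hence the expansion of sqrt(37) is a_0 = 6 followed by the repeating block 12 (period 1).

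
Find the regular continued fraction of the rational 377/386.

Run the Euclidean algorithm on 377 and 386; the successive quotients are the partial quotients a_0, a_1, ... (each step inverts the fractional part left over by the previous one):
  377 = 0*386 + 377, so a_0 = 0.
  386 = 1*377 + 9, so a_1 = 1.
  377 = 41*9 + 8, so a_2 = 41.
  9 = 1*8 + 1, so a_3 = 1.
  8 = 8*1 + 0, so a_4 = 8.
The remainder reaches 0 after 5 divisions, so the expansion has 5 partial quotients, read off in order.

[0; 1, 41, 1, 8]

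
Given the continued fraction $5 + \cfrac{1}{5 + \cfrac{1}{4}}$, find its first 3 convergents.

5/1, 26/5, 109/21

Using the convergent recurrence p_i = a_i*p_{i-1} + p_{i-2}, q_i = a_i*q_{i-1} + q_{i-2} with p_{-2}=0, p_{-1}=1, q_{-2}=1, q_{-1}=0:
  i=0: a_0=5, p_0 = 5*1 + 0 = 5, q_0 = 5*0 + 1 = 1.
  i=1: a_1=5, p_1 = 5*5 + 1 = 26, q_1 = 5*1 + 0 = 5.
  i=2: a_2=4, p_2 = 4*26 + 5 = 109, q_2 = 4*5 + 1 = 21.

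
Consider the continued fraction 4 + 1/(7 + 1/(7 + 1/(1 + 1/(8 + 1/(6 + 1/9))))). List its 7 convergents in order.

4/1, 29/7, 207/50, 236/57, 2095/506, 12806/3093, 117349/28343

Using the convergent recurrence p_i = a_i*p_{i-1} + p_{i-2}, q_i = a_i*q_{i-1} + q_{i-2} with p_{-2}=0, p_{-1}=1, q_{-2}=1, q_{-1}=0:
  i=0: a_0=4, p_0 = 4*1 + 0 = 4, q_0 = 4*0 + 1 = 1.
  i=1: a_1=7, p_1 = 7*4 + 1 = 29, q_1 = 7*1 + 0 = 7.
  i=2: a_2=7, p_2 = 7*29 + 4 = 207, q_2 = 7*7 + 1 = 50.
  i=3: a_3=1, p_3 = 1*207 + 29 = 236, q_3 = 1*50 + 7 = 57.
  i=4: a_4=8, p_4 = 8*236 + 207 = 2095, q_4 = 8*57 + 50 = 506.
  i=5: a_5=6, p_5 = 6*2095 + 236 = 12806, q_5 = 6*506 + 57 = 3093.
  i=6: a_6=9, p_6 = 9*12806 + 2095 = 117349, q_6 = 9*3093 + 506 = 28343.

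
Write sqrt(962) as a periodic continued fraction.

Write x_i = (sqrt(962) + m_i)/d_i with (m_0, d_0) = (0, 1). a_0 = floor(sqrt(962)) = 31, since 31^2 = 961 <= 962 < 1024 = 32^2.
Iterate m_{i+1} = d_i*a_i - m_i, d_{i+1} = (962 - m_{i+1}^2)/d_i, a_{i+1} = floor((a_0 + m_{i+1})/d_{i+1}):
  m_1 = 1*31 - 0 = 31, d_1 = (962 - 31^2)/1 = 1/1 = 1, a_1 = floor((31 + 31)/1) = 62.
  m_2 = 1*62 - 31 = 31, d_2 = (962 - 31^2)/1 = 1/1 = 1: (m_2, d_2) = (m_1, d_1) = (31, 1), so from here the quotient a_1 repeats; the period length is 1.
Hence the expansion of sqrt(962) is a_0 = 31 followed by the repeating block 62 (period 1).

[31; (62)]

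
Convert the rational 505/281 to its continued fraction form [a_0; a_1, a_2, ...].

Run the Euclidean algorithm on 505 and 281; the successive quotients are the partial quotients a_0, a_1, ... (each step inverts the fractional part left over by the previous one):
  505 = 1*281 + 224, so a_0 = 1.
  281 = 1*224 + 57, so a_1 = 1.
  224 = 3*57 + 53, so a_2 = 3.
  57 = 1*53 + 4, so a_3 = 1.
  53 = 13*4 + 1, so a_4 = 13.
  4 = 4*1 + 0, so a_5 = 4.
The remainder reaches 0 after 6 divisions, so the expansion has 6 partial quotients, read off in order.

[1; 1, 3, 1, 13, 4]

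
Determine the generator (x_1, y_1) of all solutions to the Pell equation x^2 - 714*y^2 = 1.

(x, y) = (4115, 154)

First expand sqrt(714) as a continued fraction. With x_i = (sqrt(714) + m_i)/d_i and (m_0, d_0) = (0, 1): a_0 = floor(sqrt(714)) = 26, since 26^2 = 676 <= 714 < 729 = 27^2.
Iterate m_{i+1} = d_i*a_i - m_i, d_{i+1} = (714 - m_{i+1}^2)/d_i, a_{i+1} = floor((a_0 + m_{i+1})/d_{i+1}):
  m_1 = 1*26 - 0 = 26, d_1 = (714 - 26^2)/1 = 38/1 = 38, a_1 = floor((26 + 26)/38) = 1.
  m_2 = 38*1 - 26 = 12, d_2 = (714 - 12^2)/38 = 570/38 = 15, a_2 = floor((26 + 12)/15) = 2.
  m_3 = 15*2 - 12 = 18, d_3 = (714 - 18^2)/15 = 390/15 = 26, a_3 = floor((26 + 18)/26) = 1.
  m_4 = 26*1 - 18 = 8, d_4 = (714 - 8^2)/26 = 650/26 = 25, a_4 = floor((26 + 8)/25) = 1.
  m_5 = 25*1 - 8 = 17, d_5 = (714 - 17^2)/25 = 425/25 = 17, a_5 = floor((26 + 17)/17) = 2.
  m_6 = 17*2 - 17 = 17, d_6 = (714 - 17^2)/17 = 425/17 = 25, a_6 = floor((26 + 17)/25) = 1.
  m_7 = 25*1 - 17 = 8, d_7 = (714 - 8^2)/25 = 650/25 = 26, a_7 = floor((26 + 8)/26) = 1.
  m_8 = 26*1 - 8 = 18, d_8 = (714 - 18^2)/26 = 390/26 = 15, a_8 = floor((26 + 18)/15) = 2.
  m_9 = 15*2 - 18 = 12, d_9 = (714 - 12^2)/15 = 570/15 = 38, a_9 = floor((26 + 12)/38) = 1.
  m_10 = 38*1 - 12 = 26, d_10 = (714 - 26^2)/38 = 38/38 = 1, a_10 = floor((26 + 26)/1) = 52.
  m_11 = 1*52 - 26 = 26, d_11 = (714 - 26^2)/1 = 38/1 = 38: (m_11, d_11) = (m_1, d_1) = (26, 38), so from here the quotients repeat a_1, ..., a_10; the period length is 10.
So sqrt(714) = [26; (1, 2, 1, 1, 2, 1, 1, 2, 1, 52)] with period length k = 10.
k is even, so the fundamental solution of x^2 - 714y^2 = 1 is (p_{k-1}, q_{k-1}) = (p_9, q_9); compute convergents through index 9.
Convergents (p_i = a_i*p_{i-1} + p_{i-2}, q_i = a_i*q_{i-1} + q_{i-2} with p_{-2}=0, p_{-1}=1, q_{-2}=1, q_{-1}=0):
  i=0: a_0=26, p_0 = 26*1 + 0 = 26, q_0 = 26*0 + 1 = 1.
  i=1: a_1=1, p_1 = 1*26 + 1 = 27, q_1 = 1*1 + 0 = 1.
  i=2: a_2=2, p_2 = 2*27 + 26 = 80, q_2 = 2*1 + 1 = 3.
  i=3: a_3=1, p_3 = 1*80 + 27 = 107, q_3 = 1*3 + 1 = 4.
  i=4: a_4=1, p_4 = 1*107 + 80 = 187, q_4 = 1*4 + 3 = 7.
  i=5: a_5=2, p_5 = 2*187 + 107 = 481, q_5 = 2*7 + 4 = 18.
  i=6: a_6=1, p_6 = 1*481 + 187 = 668, q_6 = 1*18 + 7 = 25.
  i=7: a_7=1, p_7 = 1*668 + 481 = 1149, q_7 = 1*25 + 18 = 43.
  i=8: a_8=2, p_8 = 2*1149 + 668 = 2966, q_8 = 2*43 + 25 = 111.
  i=9: a_9=1, p_9 = 1*2966 + 1149 = 4115, q_9 = 1*111 + 43 = 154.
Check: 4115^2 - 714*154^2 = 16933225 - 16933224 = 1, so (x, y) = (4115, 154) solves the equation, and by the theorem it is the least positive solution.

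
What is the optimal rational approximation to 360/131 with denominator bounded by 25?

11/4

Expand x = 360/131 as a continued fraction with the Euclidean algorithm:
  360 = 2*131 + 98, so a_0 = 2.
  131 = 1*98 + 33, so a_1 = 1.
  98 = 2*33 + 32, so a_2 = 2.
  33 = 1*32 + 1, so a_3 = 1.
  32 = 32*1 + 0, so a_4 = 32.
so x = [2; 1, 2, 1, 32].
Convergents (p_i = a_i*p_{i-1} + p_{i-2}, q_i = a_i*q_{i-1} + q_{i-2} with p_{-2}=0, p_{-1}=1, q_{-2}=1, q_{-1}=0), until the denominator exceeds 25:
  i=0: a_0=2, p_0 = 2*1 + 0 = 2, q_0 = 2*0 + 1 = 1.
  i=1: a_1=1, p_1 = 1*2 + 1 = 3, q_1 = 1*1 + 0 = 1.
  i=2: a_2=2, p_2 = 2*3 + 2 = 8, q_2 = 2*1 + 1 = 3.
  i=3: a_3=1, p_3 = 1*8 + 3 = 11, q_3 = 1*3 + 1 = 4.
  i=4: a_4=32, p_4 = 32*11 + 8 = 360, q_4 = 32*4 + 3 = 131.
q_4 = 131 > 25, so the last convergent with denominator <= 25 is p_3/q_3 = 11/4.
The closest fraction with denominator <= 25 is either p_3/q_3 or the intermediate fraction (k*p_3 + p_2)/(k*q_3 + q_2) with the largest k >= 1 whose denominator stays <= 25; these approach x as k grows, and every other convergent or intermediate fraction in range is farther away.
Largest k: floor((25 - q_2)/q_3) = floor((25 - 3)/4) = 5.
That gives (5*11 + 8)/(5*4 + 3) = 63/23.
Compare the errors: |x - 11/4| = |360*4 - 11*131|/(131*4) = 1/524, and |x - 63/23| = |360*23 - 63*131|/(131*23) = 27/3013.
Cross-multiplying, 1*3013 = 3013 < 14148 = 27*524, so 1/524 is smaller: the convergent 11/4 is closer to x than 63/23.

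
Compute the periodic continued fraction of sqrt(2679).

[51; (1, 3, 6, 1, 1, 1, 6, 3, 1, 102)]

Write x_i = (sqrt(2679) + m_i)/d_i with (m_0, d_0) = (0, 1). a_0 = floor(sqrt(2679)) = 51, since 51^2 = 2601 <= 2679 < 2704 = 52^2.
Iterate m_{i+1} = d_i*a_i - m_i, d_{i+1} = (2679 - m_{i+1}^2)/d_i, a_{i+1} = floor((a_0 + m_{i+1})/d_{i+1}):
  m_1 = 1*51 - 0 = 51, d_1 = (2679 - 51^2)/1 = 78/1 = 78, a_1 = floor((51 + 51)/78) = 1.
  m_2 = 78*1 - 51 = 27, d_2 = (2679 - 27^2)/78 = 1950/78 = 25, a_2 = floor((51 + 27)/25) = 3.
  m_3 = 25*3 - 27 = 48, d_3 = (2679 - 48^2)/25 = 375/25 = 15, a_3 = floor((51 + 48)/15) = 6.
  m_4 = 15*6 - 48 = 42, d_4 = (2679 - 42^2)/15 = 915/15 = 61, a_4 = floor((51 + 42)/61) = 1.
  m_5 = 61*1 - 42 = 19, d_5 = (2679 - 19^2)/61 = 2318/61 = 38, a_5 = floor((51 + 19)/38) = 1.
  m_6 = 38*1 - 19 = 19, d_6 = (2679 - 19^2)/38 = 2318/38 = 61, a_6 = floor((51 + 19)/61) = 1.
  m_7 = 61*1 - 19 = 42, d_7 = (2679 - 42^2)/61 = 915/61 = 15, a_7 = floor((51 + 42)/15) = 6.
  m_8 = 15*6 - 42 = 48, d_8 = (2679 - 48^2)/15 = 375/15 = 25, a_8 = floor((51 + 48)/25) = 3.
  m_9 = 25*3 - 48 = 27, d_9 = (2679 - 27^2)/25 = 1950/25 = 78, a_9 = floor((51 + 27)/78) = 1.
  m_10 = 78*1 - 27 = 51, d_10 = (2679 - 51^2)/78 = 78/78 = 1, a_10 = floor((51 + 51)/1) = 102.
  m_11 = 1*102 - 51 = 51, d_11 = (2679 - 51^2)/1 = 78/1 = 78: (m_11, d_11) = (m_1, d_1) = (51, 78), so from here the quotients repeat a_1, ..., a_10; the period length is 10.
Hence the expansion of sqrt(2679) is a_0 = 51 followed by the repeating block 1, 3, 6, 1, 1, 1, 6, 3, 1, 102 (period 10).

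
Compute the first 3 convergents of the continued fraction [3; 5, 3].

3/1, 16/5, 51/16

Using the convergent recurrence p_i = a_i*p_{i-1} + p_{i-2}, q_i = a_i*q_{i-1} + q_{i-2} with p_{-2}=0, p_{-1}=1, q_{-2}=1, q_{-1}=0:
  i=0: a_0=3, p_0 = 3*1 + 0 = 3, q_0 = 3*0 + 1 = 1.
  i=1: a_1=5, p_1 = 5*3 + 1 = 16, q_1 = 5*1 + 0 = 5.
  i=2: a_2=3, p_2 = 3*16 + 3 = 51, q_2 = 3*5 + 1 = 16.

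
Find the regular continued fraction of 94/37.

[2; 1, 1, 5, 1, 2]

Run the Euclidean algorithm on 94 and 37; the successive quotients are the partial quotients a_0, a_1, ... (each step inverts the fractional part left over by the previous one):
  94 = 2*37 + 20, so a_0 = 2.
  37 = 1*20 + 17, so a_1 = 1.
  20 = 1*17 + 3, so a_2 = 1.
  17 = 5*3 + 2, so a_3 = 5.
  3 = 1*2 + 1, so a_4 = 1.
  2 = 2*1 + 0, so a_5 = 2.
The remainder reaches 0 after 6 divisions, so the expansion has 6 partial quotients, read off in order.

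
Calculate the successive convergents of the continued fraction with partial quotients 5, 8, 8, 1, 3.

Using the convergent recurrence p_i = a_i*p_{i-1} + p_{i-2}, q_i = a_i*q_{i-1} + q_{i-2} with p_{-2}=0, p_{-1}=1, q_{-2}=1, q_{-1}=0:
  i=0: a_0=5, p_0 = 5*1 + 0 = 5, q_0 = 5*0 + 1 = 1.
  i=1: a_1=8, p_1 = 8*5 + 1 = 41, q_1 = 8*1 + 0 = 8.
  i=2: a_2=8, p_2 = 8*41 + 5 = 333, q_2 = 8*8 + 1 = 65.
  i=3: a_3=1, p_3 = 1*333 + 41 = 374, q_3 = 1*65 + 8 = 73.
  i=4: a_4=3, p_4 = 3*374 + 333 = 1455, q_4 = 3*73 + 65 = 284.

5/1, 41/8, 333/65, 374/73, 1455/284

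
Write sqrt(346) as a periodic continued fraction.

Write x_i = (sqrt(346) + m_i)/d_i with (m_0, d_0) = (0, 1). a_0 = floor(sqrt(346)) = 18, since 18^2 = 324 <= 346 < 361 = 19^2.
Iterate m_{i+1} = d_i*a_i - m_i, d_{i+1} = (346 - m_{i+1}^2)/d_i, a_{i+1} = floor((a_0 + m_{i+1})/d_{i+1}):
  m_1 = 1*18 - 0 = 18, d_1 = (346 - 18^2)/1 = 22/1 = 22, a_1 = floor((18 + 18)/22) = 1.
  m_2 = 22*1 - 18 = 4, d_2 = (346 - 4^2)/22 = 330/22 = 15, a_2 = floor((18 + 4)/15) = 1.
  m_3 = 15*1 - 4 = 11, d_3 = (346 - 11^2)/15 = 225/15 = 15, a_3 = floor((18 + 11)/15) = 1.
  m_4 = 15*1 - 11 = 4, d_4 = (346 - 4^2)/15 = 330/15 = 22, a_4 = floor((18 + 4)/22) = 1.
  m_5 = 22*1 - 4 = 18, d_5 = (346 - 18^2)/22 = 22/22 = 1, a_5 = floor((18 + 18)/1) = 36.
  m_6 = 1*36 - 18 = 18, d_6 = (346 - 18^2)/1 = 22/1 = 22: (m_6, d_6) = (m_1, d_1) = (18, 22), so from here the quotients repeat a_1, ..., a_5; the period length is 5.
Hence the expansion of sqrt(346) is a_0 = 18 followed by the repeating block 1, 1, 1, 1, 36 (period 5).

[18; (1, 1, 1, 1, 36)]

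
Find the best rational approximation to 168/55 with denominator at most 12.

37/12

Expand x = 168/55 as a continued fraction with the Euclidean algorithm:
  168 = 3*55 + 3, so a_0 = 3.
  55 = 18*3 + 1, so a_1 = 18.
  3 = 3*1 + 0, so a_2 = 3.
so x = [3; 18, 3].
Convergents (p_i = a_i*p_{i-1} + p_{i-2}, q_i = a_i*q_{i-1} + q_{i-2} with p_{-2}=0, p_{-1}=1, q_{-2}=1, q_{-1}=0), until the denominator exceeds 12:
  i=0: a_0=3, p_0 = 3*1 + 0 = 3, q_0 = 3*0 + 1 = 1.
  i=1: a_1=18, p_1 = 18*3 + 1 = 55, q_1 = 18*1 + 0 = 18.
q_1 = 18 > 12, so the last convergent with denominator <= 12 is p_0/q_0 = 3/1.
The closest fraction with denominator <= 12 is either p_0/q_0 or the intermediate fraction (k*p_0 + p_{-1})/(k*q_0 + q_{-1}) with the largest k >= 1 whose denominator stays <= 12; these approach x as k grows, and every other convergent or intermediate fraction in range is farther away.
Largest k: floor((12 - q_{-1})/q_0) = floor((12 - 0)/1) = 12 (using the seeds p_{-1} = 1, q_{-1} = 0).
That gives (12*3 + 1)/(12*1 + 0) = 37/12.
Compare the errors: |x - 3/1| = |168*1 - 3*55|/(55*1) = 3/55, and |x - 37/12| = |168*12 - 37*55|/(55*12) = 19/660.
Cross-multiplying, 19*55 = 1045 < 1980 = 3*660, so 19/660 is smaller: the intermediate fraction 37/12 is closer to x than 3/1.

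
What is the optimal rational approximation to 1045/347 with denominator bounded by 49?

148/49

Expand x = 1045/347 as a continued fraction with the Euclidean algorithm:
  1045 = 3*347 + 4, so a_0 = 3.
  347 = 86*4 + 3, so a_1 = 86.
  4 = 1*3 + 1, so a_2 = 1.
  3 = 3*1 + 0, so a_3 = 3.
so x = [3; 86, 1, 3].
Convergents (p_i = a_i*p_{i-1} + p_{i-2}, q_i = a_i*q_{i-1} + q_{i-2} with p_{-2}=0, p_{-1}=1, q_{-2}=1, q_{-1}=0), until the denominator exceeds 49:
  i=0: a_0=3, p_0 = 3*1 + 0 = 3, q_0 = 3*0 + 1 = 1.
  i=1: a_1=86, p_1 = 86*3 + 1 = 259, q_1 = 86*1 + 0 = 86.
q_1 = 86 > 49, so the last convergent with denominator <= 49 is p_0/q_0 = 3/1.
The closest fraction with denominator <= 49 is either p_0/q_0 or the intermediate fraction (k*p_0 + p_{-1})/(k*q_0 + q_{-1}) with the largest k >= 1 whose denominator stays <= 49; these approach x as k grows, and every other convergent or intermediate fraction in range is farther away.
Largest k: floor((49 - q_{-1})/q_0) = floor((49 - 0)/1) = 49 (using the seeds p_{-1} = 1, q_{-1} = 0).
That gives (49*3 + 1)/(49*1 + 0) = 148/49.
Compare the errors: |x - 3/1| = |1045*1 - 3*347|/(347*1) = 4/347, and |x - 148/49| = |1045*49 - 148*347|/(347*49) = 151/17003.
Cross-multiplying, 151*347 = 52397 < 68012 = 4*17003, so 151/17003 is smaller: the intermediate fraction 148/49 is closer to x than 3/1.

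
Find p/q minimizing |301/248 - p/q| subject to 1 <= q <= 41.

Expand x = 301/248 as a continued fraction with the Euclidean algorithm:
  301 = 1*248 + 53, so a_0 = 1.
  248 = 4*53 + 36, so a_1 = 4.
  53 = 1*36 + 17, so a_2 = 1.
  36 = 2*17 + 2, so a_3 = 2.
  17 = 8*2 + 1, so a_4 = 8.
  2 = 2*1 + 0, so a_5 = 2.
so x = [1; 4, 1, 2, 8, 2].
Convergents (p_i = a_i*p_{i-1} + p_{i-2}, q_i = a_i*q_{i-1} + q_{i-2} with p_{-2}=0, p_{-1}=1, q_{-2}=1, q_{-1}=0), until the denominator exceeds 41:
  i=0: a_0=1, p_0 = 1*1 + 0 = 1, q_0 = 1*0 + 1 = 1.
  i=1: a_1=4, p_1 = 4*1 + 1 = 5, q_1 = 4*1 + 0 = 4.
  i=2: a_2=1, p_2 = 1*5 + 1 = 6, q_2 = 1*4 + 1 = 5.
  i=3: a_3=2, p_3 = 2*6 + 5 = 17, q_3 = 2*5 + 4 = 14.
  i=4: a_4=8, p_4 = 8*17 + 6 = 142, q_4 = 8*14 + 5 = 117.
q_4 = 117 > 41, so the last convergent with denominator <= 41 is p_3/q_3 = 17/14.
The closest fraction with denominator <= 41 is either p_3/q_3 or the intermediate fraction (k*p_3 + p_2)/(k*q_3 + q_2) with the largest k >= 1 whose denominator stays <= 41; these approach x as k grows, and every other convergent or intermediate fraction in range is farther away.
Largest k: floor((41 - q_2)/q_3) = floor((41 - 5)/14) = 2.
That gives (2*17 + 6)/(2*14 + 5) = 40/33.
Compare the errors: |x - 17/14| = |301*14 - 17*248|/(248*14) = 2/3472, and |x - 40/33| = |301*33 - 40*248|/(248*33) = 13/8184.
Cross-multiplying, 2*8184 = 16368 < 45136 = 13*3472, so 2/3472 is smaller: the convergent 17/14 is closer to x than 40/33.

17/14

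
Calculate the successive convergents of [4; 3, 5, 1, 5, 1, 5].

4/1, 13/3, 69/16, 82/19, 479/111, 561/130, 3284/761

Using the convergent recurrence p_i = a_i*p_{i-1} + p_{i-2}, q_i = a_i*q_{i-1} + q_{i-2} with p_{-2}=0, p_{-1}=1, q_{-2}=1, q_{-1}=0:
  i=0: a_0=4, p_0 = 4*1 + 0 = 4, q_0 = 4*0 + 1 = 1.
  i=1: a_1=3, p_1 = 3*4 + 1 = 13, q_1 = 3*1 + 0 = 3.
  i=2: a_2=5, p_2 = 5*13 + 4 = 69, q_2 = 5*3 + 1 = 16.
  i=3: a_3=1, p_3 = 1*69 + 13 = 82, q_3 = 1*16 + 3 = 19.
  i=4: a_4=5, p_4 = 5*82 + 69 = 479, q_4 = 5*19 + 16 = 111.
  i=5: a_5=1, p_5 = 1*479 + 82 = 561, q_5 = 1*111 + 19 = 130.
  i=6: a_6=5, p_6 = 5*561 + 479 = 3284, q_6 = 5*130 + 111 = 761.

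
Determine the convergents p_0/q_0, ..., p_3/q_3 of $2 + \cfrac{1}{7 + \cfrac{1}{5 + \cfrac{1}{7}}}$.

2/1, 15/7, 77/36, 554/259

Using the convergent recurrence p_i = a_i*p_{i-1} + p_{i-2}, q_i = a_i*q_{i-1} + q_{i-2} with p_{-2}=0, p_{-1}=1, q_{-2}=1, q_{-1}=0:
  i=0: a_0=2, p_0 = 2*1 + 0 = 2, q_0 = 2*0 + 1 = 1.
  i=1: a_1=7, p_1 = 7*2 + 1 = 15, q_1 = 7*1 + 0 = 7.
  i=2: a_2=5, p_2 = 5*15 + 2 = 77, q_2 = 5*7 + 1 = 36.
  i=3: a_3=7, p_3 = 7*77 + 15 = 554, q_3 = 7*36 + 7 = 259.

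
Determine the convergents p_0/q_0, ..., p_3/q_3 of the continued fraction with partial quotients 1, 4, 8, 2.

Using the convergent recurrence p_i = a_i*p_{i-1} + p_{i-2}, q_i = a_i*q_{i-1} + q_{i-2} with p_{-2}=0, p_{-1}=1, q_{-2}=1, q_{-1}=0:
  i=0: a_0=1, p_0 = 1*1 + 0 = 1, q_0 = 1*0 + 1 = 1.
  i=1: a_1=4, p_1 = 4*1 + 1 = 5, q_1 = 4*1 + 0 = 4.
  i=2: a_2=8, p_2 = 8*5 + 1 = 41, q_2 = 8*4 + 1 = 33.
  i=3: a_3=2, p_3 = 2*41 + 5 = 87, q_3 = 2*33 + 4 = 70.

1/1, 5/4, 41/33, 87/70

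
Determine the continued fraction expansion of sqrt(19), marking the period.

[4; (2, 1, 3, 1, 2, 8)]

Write x_i = (sqrt(19) + m_i)/d_i with (m_0, d_0) = (0, 1). a_0 = floor(sqrt(19)) = 4, since 4^2 = 16 <= 19 < 25 = 5^2.
Iterate m_{i+1} = d_i*a_i - m_i, d_{i+1} = (19 - m_{i+1}^2)/d_i, a_{i+1} = floor((a_0 + m_{i+1})/d_{i+1}):
  m_1 = 1*4 - 0 = 4, d_1 = (19 - 4^2)/1 = 3/1 = 3, a_1 = floor((4 + 4)/3) = 2.
  m_2 = 3*2 - 4 = 2, d_2 = (19 - 2^2)/3 = 15/3 = 5, a_2 = floor((4 + 2)/5) = 1.
  m_3 = 5*1 - 2 = 3, d_3 = (19 - 3^2)/5 = 10/5 = 2, a_3 = floor((4 + 3)/2) = 3.
  m_4 = 2*3 - 3 = 3, d_4 = (19 - 3^2)/2 = 10/2 = 5, a_4 = floor((4 + 3)/5) = 1.
  m_5 = 5*1 - 3 = 2, d_5 = (19 - 2^2)/5 = 15/5 = 3, a_5 = floor((4 + 2)/3) = 2.
  m_6 = 3*2 - 2 = 4, d_6 = (19 - 4^2)/3 = 3/3 = 1, a_6 = floor((4 + 4)/1) = 8.
  m_7 = 1*8 - 4 = 4, d_7 = (19 - 4^2)/1 = 3/1 = 3: (m_7, d_7) = (m_1, d_1) = (4, 3), so from here the quotients repeat a_1, ..., a_6; the period length is 6.
Hence the expansion of sqrt(19) is a_0 = 4 followed by the repeating block 2, 1, 3, 1, 2, 8 (period 6).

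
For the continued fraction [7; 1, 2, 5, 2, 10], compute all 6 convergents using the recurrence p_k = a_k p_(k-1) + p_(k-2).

Using the convergent recurrence p_i = a_i*p_{i-1} + p_{i-2}, q_i = a_i*q_{i-1} + q_{i-2} with p_{-2}=0, p_{-1}=1, q_{-2}=1, q_{-1}=0:
  i=0: a_0=7, p_0 = 7*1 + 0 = 7, q_0 = 7*0 + 1 = 1.
  i=1: a_1=1, p_1 = 1*7 + 1 = 8, q_1 = 1*1 + 0 = 1.
  i=2: a_2=2, p_2 = 2*8 + 7 = 23, q_2 = 2*1 + 1 = 3.
  i=3: a_3=5, p_3 = 5*23 + 8 = 123, q_3 = 5*3 + 1 = 16.
  i=4: a_4=2, p_4 = 2*123 + 23 = 269, q_4 = 2*16 + 3 = 35.
  i=5: a_5=10, p_5 = 10*269 + 123 = 2813, q_5 = 10*35 + 16 = 366.

7/1, 8/1, 23/3, 123/16, 269/35, 2813/366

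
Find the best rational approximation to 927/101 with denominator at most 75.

Expand x = 927/101 as a continued fraction with the Euclidean algorithm:
  927 = 9*101 + 18, so a_0 = 9.
  101 = 5*18 + 11, so a_1 = 5.
  18 = 1*11 + 7, so a_2 = 1.
  11 = 1*7 + 4, so a_3 = 1.
  7 = 1*4 + 3, so a_4 = 1.
  4 = 1*3 + 1, so a_5 = 1.
  3 = 3*1 + 0, so a_6 = 3.
so x = [9; 5, 1, 1, 1, 1, 3].
Convergents (p_i = a_i*p_{i-1} + p_{i-2}, q_i = a_i*q_{i-1} + q_{i-2} with p_{-2}=0, p_{-1}=1, q_{-2}=1, q_{-1}=0), until the denominator exceeds 75:
  i=0: a_0=9, p_0 = 9*1 + 0 = 9, q_0 = 9*0 + 1 = 1.
  i=1: a_1=5, p_1 = 5*9 + 1 = 46, q_1 = 5*1 + 0 = 5.
  i=2: a_2=1, p_2 = 1*46 + 9 = 55, q_2 = 1*5 + 1 = 6.
  i=3: a_3=1, p_3 = 1*55 + 46 = 101, q_3 = 1*6 + 5 = 11.
  i=4: a_4=1, p_4 = 1*101 + 55 = 156, q_4 = 1*11 + 6 = 17.
  i=5: a_5=1, p_5 = 1*156 + 101 = 257, q_5 = 1*17 + 11 = 28.
  i=6: a_6=3, p_6 = 3*257 + 156 = 927, q_6 = 3*28 + 17 = 101.
q_6 = 101 > 75, so the last convergent with denominator <= 75 is p_5/q_5 = 257/28.
The closest fraction with denominator <= 75 is either p_5/q_5 or the intermediate fraction (k*p_5 + p_4)/(k*q_5 + q_4) with the largest k >= 1 whose denominator stays <= 75; these approach x as k grows, and every other convergent or intermediate fraction in range is farther away.
Largest k: floor((75 - q_4)/q_5) = floor((75 - 17)/28) = 2.
That gives (2*257 + 156)/(2*28 + 17) = 670/73.
Compare the errors: |x - 257/28| = |927*28 - 257*101|/(101*28) = 1/2828, and |x - 670/73| = |927*73 - 670*101|/(101*73) = 1/7373.
Cross-multiplying, 1*2828 = 2828 < 7373 = 1*7373, so 1/7373 is smaller: the intermediate fraction 670/73 is closer to x than 257/28.

670/73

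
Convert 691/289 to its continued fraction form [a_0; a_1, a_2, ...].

[2; 2, 1, 1, 3, 1, 5, 2]

Run the Euclidean algorithm on 691 and 289; the successive quotients are the partial quotients a_0, a_1, ... (each step inverts the fractional part left over by the previous one):
  691 = 2*289 + 113, so a_0 = 2.
  289 = 2*113 + 63, so a_1 = 2.
  113 = 1*63 + 50, so a_2 = 1.
  63 = 1*50 + 13, so a_3 = 1.
  50 = 3*13 + 11, so a_4 = 3.
  13 = 1*11 + 2, so a_5 = 1.
  11 = 5*2 + 1, so a_6 = 5.
  2 = 2*1 + 0, so a_7 = 2.
The remainder reaches 0 after 8 divisions, so the expansion has 8 partial quotients, read off in order.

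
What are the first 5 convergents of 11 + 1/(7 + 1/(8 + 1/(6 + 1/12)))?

11/1, 78/7, 635/57, 3888/349, 47291/4245

Using the convergent recurrence p_i = a_i*p_{i-1} + p_{i-2}, q_i = a_i*q_{i-1} + q_{i-2} with p_{-2}=0, p_{-1}=1, q_{-2}=1, q_{-1}=0:
  i=0: a_0=11, p_0 = 11*1 + 0 = 11, q_0 = 11*0 + 1 = 1.
  i=1: a_1=7, p_1 = 7*11 + 1 = 78, q_1 = 7*1 + 0 = 7.
  i=2: a_2=8, p_2 = 8*78 + 11 = 635, q_2 = 8*7 + 1 = 57.
  i=3: a_3=6, p_3 = 6*635 + 78 = 3888, q_3 = 6*57 + 7 = 349.
  i=4: a_4=12, p_4 = 12*3888 + 635 = 47291, q_4 = 12*349 + 57 = 4245.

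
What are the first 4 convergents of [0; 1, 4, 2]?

Using the convergent recurrence p_i = a_i*p_{i-1} + p_{i-2}, q_i = a_i*q_{i-1} + q_{i-2} with p_{-2}=0, p_{-1}=1, q_{-2}=1, q_{-1}=0:
  i=0: a_0=0, p_0 = 0*1 + 0 = 0, q_0 = 0*0 + 1 = 1.
  i=1: a_1=1, p_1 = 1*0 + 1 = 1, q_1 = 1*1 + 0 = 1.
  i=2: a_2=4, p_2 = 4*1 + 0 = 4, q_2 = 4*1 + 1 = 5.
  i=3: a_3=2, p_3 = 2*4 + 1 = 9, q_3 = 2*5 + 1 = 11.

0/1, 1/1, 4/5, 9/11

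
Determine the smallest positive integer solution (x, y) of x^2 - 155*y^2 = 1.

First expand sqrt(155) as a continued fraction. With x_i = (sqrt(155) + m_i)/d_i and (m_0, d_0) = (0, 1): a_0 = floor(sqrt(155)) = 12, since 12^2 = 144 <= 155 < 169 = 13^2.
Iterate m_{i+1} = d_i*a_i - m_i, d_{i+1} = (155 - m_{i+1}^2)/d_i, a_{i+1} = floor((a_0 + m_{i+1})/d_{i+1}):
  m_1 = 1*12 - 0 = 12, d_1 = (155 - 12^2)/1 = 11/1 = 11, a_1 = floor((12 + 12)/11) = 2.
  m_2 = 11*2 - 12 = 10, d_2 = (155 - 10^2)/11 = 55/11 = 5, a_2 = floor((12 + 10)/5) = 4.
  m_3 = 5*4 - 10 = 10, d_3 = (155 - 10^2)/5 = 55/5 = 11, a_3 = floor((12 + 10)/11) = 2.
  m_4 = 11*2 - 10 = 12, d_4 = (155 - 12^2)/11 = 11/11 = 1, a_4 = floor((12 + 12)/1) = 24.
  m_5 = 1*24 - 12 = 12, d_5 = (155 - 12^2)/1 = 11/1 = 11: (m_5, d_5) = (m_1, d_1) = (12, 11), so from here the quotients repeat a_1, ..., a_4; the period length is 4.
So sqrt(155) = [12; (2, 4, 2, 24)] with period length k = 4.
k is even, so the fundamental solution of x^2 - 155y^2 = 1 is (p_{k-1}, q_{k-1}) = (p_3, q_3); compute convergents through index 3.
Convergents (p_i = a_i*p_{i-1} + p_{i-2}, q_i = a_i*q_{i-1} + q_{i-2} with p_{-2}=0, p_{-1}=1, q_{-2}=1, q_{-1}=0):
  i=0: a_0=12, p_0 = 12*1 + 0 = 12, q_0 = 12*0 + 1 = 1.
  i=1: a_1=2, p_1 = 2*12 + 1 = 25, q_1 = 2*1 + 0 = 2.
  i=2: a_2=4, p_2 = 4*25 + 12 = 112, q_2 = 4*2 + 1 = 9.
  i=3: a_3=2, p_3 = 2*112 + 25 = 249, q_3 = 2*9 + 2 = 20.
Check: 249^2 - 155*20^2 = 62001 - 62000 = 1, so (x, y) = (249, 20) solves the equation, and by the theorem it is the least positive solution.

(x, y) = (249, 20)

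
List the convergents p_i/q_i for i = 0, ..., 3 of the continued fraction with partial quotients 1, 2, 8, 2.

Using the convergent recurrence p_i = a_i*p_{i-1} + p_{i-2}, q_i = a_i*q_{i-1} + q_{i-2} with p_{-2}=0, p_{-1}=1, q_{-2}=1, q_{-1}=0:
  i=0: a_0=1, p_0 = 1*1 + 0 = 1, q_0 = 1*0 + 1 = 1.
  i=1: a_1=2, p_1 = 2*1 + 1 = 3, q_1 = 2*1 + 0 = 2.
  i=2: a_2=8, p_2 = 8*3 + 1 = 25, q_2 = 8*2 + 1 = 17.
  i=3: a_3=2, p_3 = 2*25 + 3 = 53, q_3 = 2*17 + 2 = 36.

1/1, 3/2, 25/17, 53/36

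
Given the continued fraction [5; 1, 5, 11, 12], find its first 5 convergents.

Using the convergent recurrence p_i = a_i*p_{i-1} + p_{i-2}, q_i = a_i*q_{i-1} + q_{i-2} with p_{-2}=0, p_{-1}=1, q_{-2}=1, q_{-1}=0:
  i=0: a_0=5, p_0 = 5*1 + 0 = 5, q_0 = 5*0 + 1 = 1.
  i=1: a_1=1, p_1 = 1*5 + 1 = 6, q_1 = 1*1 + 0 = 1.
  i=2: a_2=5, p_2 = 5*6 + 5 = 35, q_2 = 5*1 + 1 = 6.
  i=3: a_3=11, p_3 = 11*35 + 6 = 391, q_3 = 11*6 + 1 = 67.
  i=4: a_4=12, p_4 = 12*391 + 35 = 4727, q_4 = 12*67 + 6 = 810.

5/1, 6/1, 35/6, 391/67, 4727/810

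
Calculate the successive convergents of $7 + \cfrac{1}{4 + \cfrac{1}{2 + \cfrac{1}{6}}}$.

Using the convergent recurrence p_i = a_i*p_{i-1} + p_{i-2}, q_i = a_i*q_{i-1} + q_{i-2} with p_{-2}=0, p_{-1}=1, q_{-2}=1, q_{-1}=0:
  i=0: a_0=7, p_0 = 7*1 + 0 = 7, q_0 = 7*0 + 1 = 1.
  i=1: a_1=4, p_1 = 4*7 + 1 = 29, q_1 = 4*1 + 0 = 4.
  i=2: a_2=2, p_2 = 2*29 + 7 = 65, q_2 = 2*4 + 1 = 9.
  i=3: a_3=6, p_3 = 6*65 + 29 = 419, q_3 = 6*9 + 4 = 58.

7/1, 29/4, 65/9, 419/58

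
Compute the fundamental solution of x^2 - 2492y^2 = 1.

First expand sqrt(2492) as a continued fraction. With x_i = (sqrt(2492) + m_i)/d_i and (m_0, d_0) = (0, 1): a_0 = floor(sqrt(2492)) = 49, since 49^2 = 2401 <= 2492 < 2500 = 50^2.
Iterate m_{i+1} = d_i*a_i - m_i, d_{i+1} = (2492 - m_{i+1}^2)/d_i, a_{i+1} = floor((a_0 + m_{i+1})/d_{i+1}):
  m_1 = 1*49 - 0 = 49, d_1 = (2492 - 49^2)/1 = 91/1 = 91, a_1 = floor((49 + 49)/91) = 1.
  m_2 = 91*1 - 49 = 42, d_2 = (2492 - 42^2)/91 = 728/91 = 8, a_2 = floor((49 + 42)/8) = 11.
  m_3 = 8*11 - 42 = 46, d_3 = (2492 - 46^2)/8 = 376/8 = 47, a_3 = floor((49 + 46)/47) = 2.
  m_4 = 47*2 - 46 = 48, d_4 = (2492 - 48^2)/47 = 188/47 = 4, a_4 = floor((49 + 48)/4) = 24.
  m_5 = 4*24 - 48 = 48, d_5 = (2492 - 48^2)/4 = 188/4 = 47, a_5 = floor((49 + 48)/47) = 2.
  m_6 = 47*2 - 48 = 46, d_6 = (2492 - 46^2)/47 = 376/47 = 8, a_6 = floor((49 + 46)/8) = 11.
  m_7 = 8*11 - 46 = 42, d_7 = (2492 - 42^2)/8 = 728/8 = 91, a_7 = floor((49 + 42)/91) = 1.
  m_8 = 91*1 - 42 = 49, d_8 = (2492 - 49^2)/91 = 91/91 = 1, a_8 = floor((49 + 49)/1) = 98.
  m_9 = 1*98 - 49 = 49, d_9 = (2492 - 49^2)/1 = 91/1 = 91: (m_9, d_9) = (m_1, d_1) = (49, 91), so from here the quotients repeat a_1, ..., a_8; the period length is 8.
So sqrt(2492) = [49; (1, 11, 2, 24, 2, 11, 1, 98)] with period length k = 8.
k is even, so the fundamental solution of x^2 - 2492y^2 = 1 is (p_{k-1}, q_{k-1}) = (p_7, q_7); compute convergents through index 7.
Convergents (p_i = a_i*p_{i-1} + p_{i-2}, q_i = a_i*q_{i-1} + q_{i-2} with p_{-2}=0, p_{-1}=1, q_{-2}=1, q_{-1}=0):
  i=0: a_0=49, p_0 = 49*1 + 0 = 49, q_0 = 49*0 + 1 = 1.
  i=1: a_1=1, p_1 = 1*49 + 1 = 50, q_1 = 1*1 + 0 = 1.
  i=2: a_2=11, p_2 = 11*50 + 49 = 599, q_2 = 11*1 + 1 = 12.
  i=3: a_3=2, p_3 = 2*599 + 50 = 1248, q_3 = 2*12 + 1 = 25.
  i=4: a_4=24, p_4 = 24*1248 + 599 = 30551, q_4 = 24*25 + 12 = 612.
  i=5: a_5=2, p_5 = 2*30551 + 1248 = 62350, q_5 = 2*612 + 25 = 1249.
  i=6: a_6=11, p_6 = 11*62350 + 30551 = 716401, q_6 = 11*1249 + 612 = 14351.
  i=7: a_7=1, p_7 = 1*716401 + 62350 = 778751, q_7 = 1*14351 + 1249 = 15600.
Check: 778751^2 - 2492*15600^2 = 606453120001 - 606453120000 = 1, so (x, y) = (778751, 15600) solves the equation, and by the theorem it is the least positive solution.

(x, y) = (778751, 15600)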